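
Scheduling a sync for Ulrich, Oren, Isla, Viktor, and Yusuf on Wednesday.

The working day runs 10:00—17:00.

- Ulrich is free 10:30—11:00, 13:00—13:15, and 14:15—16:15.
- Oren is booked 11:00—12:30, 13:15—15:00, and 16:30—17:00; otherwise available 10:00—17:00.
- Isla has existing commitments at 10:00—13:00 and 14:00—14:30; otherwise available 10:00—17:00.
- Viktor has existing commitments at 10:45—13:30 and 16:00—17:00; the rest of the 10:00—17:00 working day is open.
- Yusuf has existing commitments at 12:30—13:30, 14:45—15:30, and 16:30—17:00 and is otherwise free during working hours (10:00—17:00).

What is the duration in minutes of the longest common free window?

30 minutes

Oren free within 10:00–17:00: 10:00–11:00, 12:30–13:15, 15:00–16:30.
Isla free within 10:00–17:00: 13:00–14:00, 14:30–17:00.
Viktor free within 10:00–17:00: 10:00–10:45, 13:30–16:00.
Yusuf free within 10:00–17:00: 10:00–12:30, 13:30–14:45, 15:30–16:30.
Ulrich ∩ Oren: 10:30–11:00, 13:00–13:15, 15:00–16:15.
Ulrich ∩ Oren ∩ Isla: 13:00–13:15, 15:00–16:15.
Ulrich ∩ Oren ∩ Isla ∩ Viktor: 15:00–16:00.
Ulrich ∩ Oren ∩ Isla ∩ Viktor ∩ Yusuf: 15:30–16:00.
Single common window of 30 minutes.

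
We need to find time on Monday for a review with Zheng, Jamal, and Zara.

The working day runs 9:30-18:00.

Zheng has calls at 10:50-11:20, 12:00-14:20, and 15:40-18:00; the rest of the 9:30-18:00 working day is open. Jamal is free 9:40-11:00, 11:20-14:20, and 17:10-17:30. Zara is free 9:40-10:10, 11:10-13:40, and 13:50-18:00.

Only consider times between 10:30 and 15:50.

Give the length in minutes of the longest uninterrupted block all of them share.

Zheng free within 09:30–18:00: 09:30–10:50, 11:20–12:00, 14:20–15:40.
Zheng ∩ Jamal: 09:40–10:50, 11:20–12:00.
Zheng ∩ Jamal ∩ Zara: 09:40–10:10, 11:20–12:00.
Restricted to 10:30–15:50: 11:20–12:00.
Single common window of 40 minutes.

40 minutes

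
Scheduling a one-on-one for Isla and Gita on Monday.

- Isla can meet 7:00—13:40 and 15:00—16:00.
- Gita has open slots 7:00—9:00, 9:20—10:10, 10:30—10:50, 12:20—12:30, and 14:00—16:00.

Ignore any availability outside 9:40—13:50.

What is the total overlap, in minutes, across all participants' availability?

60 minutes

Isla ∩ Gita: 07:00–09:00, 09:20–10:10, 10:30–10:50, 12:20–12:30, 15:00–16:00.
Restricted to 09:40–13:50: 09:40–10:10, 10:30–10:50, 12:20–12:30.
Total common minutes: 30 + 20 + 10 = 60.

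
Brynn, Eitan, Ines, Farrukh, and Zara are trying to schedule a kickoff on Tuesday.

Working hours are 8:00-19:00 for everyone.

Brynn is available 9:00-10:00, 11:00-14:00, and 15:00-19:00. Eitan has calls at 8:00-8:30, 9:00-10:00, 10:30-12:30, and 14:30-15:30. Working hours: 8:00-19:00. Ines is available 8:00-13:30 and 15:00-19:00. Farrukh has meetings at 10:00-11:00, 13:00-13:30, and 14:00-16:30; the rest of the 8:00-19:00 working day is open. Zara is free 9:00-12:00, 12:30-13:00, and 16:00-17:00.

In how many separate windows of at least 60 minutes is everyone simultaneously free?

0

Eitan free within 08:00–19:00: 08:30–09:00, 10:00–10:30, 12:30–14:30, 15:30–19:00.
Farrukh free within 08:00–19:00: 08:00–10:00, 11:00–13:00, 13:30–14:00, 16:30–19:00.
Brynn ∩ Eitan: 12:30–14:00, 15:30–19:00.
Brynn ∩ Eitan ∩ Ines: 12:30–13:30, 15:30–19:00.
Brynn ∩ Eitan ∩ Ines ∩ Farrukh: 12:30–13:00, 16:30–19:00.
Brynn ∩ Eitan ∩ Ines ∩ Farrukh ∩ Zara: 12:30–13:00, 16:30–17:00.
Windows ≥ 60 min: (none).
That's 0 windows.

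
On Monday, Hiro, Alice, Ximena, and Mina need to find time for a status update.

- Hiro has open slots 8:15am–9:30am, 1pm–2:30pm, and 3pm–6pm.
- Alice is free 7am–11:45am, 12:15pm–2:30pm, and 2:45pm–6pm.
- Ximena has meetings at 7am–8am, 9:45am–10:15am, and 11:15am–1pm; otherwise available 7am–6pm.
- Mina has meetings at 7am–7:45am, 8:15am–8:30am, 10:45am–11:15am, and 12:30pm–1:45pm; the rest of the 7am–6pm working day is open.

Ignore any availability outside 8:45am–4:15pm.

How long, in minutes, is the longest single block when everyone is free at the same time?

Ximena free within 07:00–18:00: 08:00–09:45, 10:15–11:15, 13:00–18:00.
Mina free within 07:00–18:00: 07:45–08:15, 08:30–10:45, 11:15–12:30, 13:45–18:00.
Hiro ∩ Alice: 08:15–09:30, 13:00–14:30, 15:00–18:00.
Hiro ∩ Alice ∩ Ximena: 08:15–09:30, 13:00–14:30, 15:00–18:00.
Hiro ∩ Alice ∩ Ximena ∩ Mina: 08:30–09:30, 13:45–14:30, 15:00–18:00.
Restricted to 08:45–16:15: 08:45–09:30, 13:45–14:30, 15:00–16:15.
Common window lengths: 45, 45, 75 min; longest is 75.

75 minutes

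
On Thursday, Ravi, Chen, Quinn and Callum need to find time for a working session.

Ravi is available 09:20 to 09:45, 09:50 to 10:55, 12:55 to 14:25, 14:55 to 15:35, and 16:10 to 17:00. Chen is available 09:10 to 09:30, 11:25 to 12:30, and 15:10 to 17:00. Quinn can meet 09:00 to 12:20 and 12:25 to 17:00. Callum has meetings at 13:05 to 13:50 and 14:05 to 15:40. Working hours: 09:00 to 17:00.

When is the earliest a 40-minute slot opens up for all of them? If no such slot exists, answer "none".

16:10

Callum free within 09:00–17:00: 09:00–13:05, 13:50–14:05, 15:40–17:00.
Ravi ∩ Chen: 09:20–09:30, 15:10–15:35, 16:10–17:00.
Ravi ∩ Chen ∩ Quinn: 09:20–09:30, 15:10–15:35, 16:10–17:00.
Ravi ∩ Chen ∩ Quinn ∩ Callum: 09:20–09:30, 16:10–17:00.
Windows ≥ 40 min: 16:10–17:00.
Earliest such window starts at 16:10.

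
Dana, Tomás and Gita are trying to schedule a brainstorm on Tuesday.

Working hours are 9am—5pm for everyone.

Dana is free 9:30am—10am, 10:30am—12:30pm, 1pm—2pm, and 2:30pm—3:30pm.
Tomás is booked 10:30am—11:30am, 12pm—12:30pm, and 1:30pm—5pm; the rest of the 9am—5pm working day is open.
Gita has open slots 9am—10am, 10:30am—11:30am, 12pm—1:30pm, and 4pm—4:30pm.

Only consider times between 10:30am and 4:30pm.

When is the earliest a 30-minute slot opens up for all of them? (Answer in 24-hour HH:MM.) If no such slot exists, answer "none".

13:00

Tomás free within 09:00–17:00: 09:00–10:30, 11:30–12:00, 12:30–13:30.
Dana ∩ Tomás: 09:30–10:00, 11:30–12:00, 13:00–13:30.
Dana ∩ Tomás ∩ Gita: 09:30–10:00, 13:00–13:30.
Restricted to 10:30–16:30: 13:00–13:30.
Windows ≥ 30 min: 13:00–13:30.
Earliest such window starts at 13:00.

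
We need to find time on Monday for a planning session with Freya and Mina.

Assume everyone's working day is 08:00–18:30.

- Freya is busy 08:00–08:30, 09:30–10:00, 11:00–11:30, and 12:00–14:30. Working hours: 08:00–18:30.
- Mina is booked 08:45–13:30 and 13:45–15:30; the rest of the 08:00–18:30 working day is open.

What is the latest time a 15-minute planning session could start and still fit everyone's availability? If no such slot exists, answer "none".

18:15

Freya free within 08:00–18:30: 08:30–09:30, 10:00–11:00, 11:30–12:00, 14:30–18:30.
Mina free within 08:00–18:30: 08:00–08:45, 13:30–13:45, 15:30–18:30.
Freya ∩ Mina: 08:30–08:45, 15:30–18:30.
Windows ≥ 15 min: 08:30–08:45, 15:30–18:30.
Latest start in the last window 15:30–18:30 is 18:30 − 15 min = 18:15.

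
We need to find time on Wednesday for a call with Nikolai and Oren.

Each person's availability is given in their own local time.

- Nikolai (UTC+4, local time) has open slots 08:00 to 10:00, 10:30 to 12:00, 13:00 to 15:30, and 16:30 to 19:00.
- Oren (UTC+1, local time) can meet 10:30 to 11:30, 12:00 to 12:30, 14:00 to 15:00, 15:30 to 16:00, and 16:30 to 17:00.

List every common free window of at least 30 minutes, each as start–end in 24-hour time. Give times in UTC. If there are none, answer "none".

Nikolai → UTC: 04:00–06:00, 06:30–08:00, 09:00–11:30, 12:30–15:00.
Oren → UTC: 09:30–10:30, 11:00–11:30, 13:00–14:00, 14:30–15:00, 15:30–16:00.
Nikolai ∩ Oren: 09:30–10:30, 11:00–11:30, 13:00–14:00, 14:30–15:00.
Windows ≥ 30 min: 09:30–10:30, 11:00–11:30, 13:00–14:00, 14:30–15:00.

09:30–10:30, 11:00–11:30, 13:00–14:00, 14:30–15:00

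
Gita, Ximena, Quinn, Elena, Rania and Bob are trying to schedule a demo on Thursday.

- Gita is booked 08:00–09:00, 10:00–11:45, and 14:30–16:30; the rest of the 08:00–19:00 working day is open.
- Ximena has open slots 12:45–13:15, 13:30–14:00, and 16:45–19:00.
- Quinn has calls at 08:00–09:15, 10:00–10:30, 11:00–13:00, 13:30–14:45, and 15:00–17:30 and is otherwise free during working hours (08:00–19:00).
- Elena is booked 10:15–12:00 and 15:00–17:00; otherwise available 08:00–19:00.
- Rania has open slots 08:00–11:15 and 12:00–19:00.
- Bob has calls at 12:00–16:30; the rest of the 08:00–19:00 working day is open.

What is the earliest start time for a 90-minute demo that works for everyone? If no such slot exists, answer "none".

17:30

Gita free within 08:00–19:00: 09:00–10:00, 11:45–14:30, 16:30–19:00.
Quinn free within 08:00–19:00: 09:15–10:00, 10:30–11:00, 13:00–13:30, 14:45–15:00, 17:30–19:00.
Elena free within 08:00–19:00: 08:00–10:15, 12:00–15:00, 17:00–19:00.
Bob free within 08:00–19:00: 08:00–12:00, 16:30–19:00.
Gita ∩ Ximena: 12:45–13:15, 13:30–14:00, 16:45–19:00.
Gita ∩ Ximena ∩ Quinn: 13:00–13:15, 17:30–19:00.
Gita ∩ Ximena ∩ Quinn ∩ Elena: 13:00–13:15, 17:30–19:00.
Gita ∩ Ximena ∩ Quinn ∩ Elena ∩ Rania: 13:00–13:15, 17:30–19:00.
Gita ∩ Ximena ∩ Quinn ∩ Elena ∩ Rania ∩ Bob: 17:30–19:00.
Windows ≥ 90 min: 17:30–19:00.
Earliest such window starts at 17:30.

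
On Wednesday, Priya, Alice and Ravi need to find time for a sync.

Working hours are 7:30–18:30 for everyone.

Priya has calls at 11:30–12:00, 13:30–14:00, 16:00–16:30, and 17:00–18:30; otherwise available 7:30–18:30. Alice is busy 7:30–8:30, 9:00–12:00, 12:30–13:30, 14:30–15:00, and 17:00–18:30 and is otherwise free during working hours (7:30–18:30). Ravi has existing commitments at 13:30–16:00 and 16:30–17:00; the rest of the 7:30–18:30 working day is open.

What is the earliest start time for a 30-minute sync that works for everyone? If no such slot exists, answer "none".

Priya free within 07:30–18:30: 07:30–11:30, 12:00–13:30, 14:00–16:00, 16:30–17:00.
Alice free within 07:30–18:30: 08:30–09:00, 12:00–12:30, 13:30–14:30, 15:00–17:00.
Ravi free within 07:30–18:30: 07:30–13:30, 16:00–16:30, 17:00–18:30.
Priya ∩ Alice: 08:30–09:00, 12:00–12:30, 14:00–14:30, 15:00–16:00, 16:30–17:00.
Priya ∩ Alice ∩ Ravi: 08:30–09:00, 12:00–12:30.
Windows ≥ 30 min: 08:30–09:00, 12:00–12:30.
Earliest such window starts at 08:30.

08:30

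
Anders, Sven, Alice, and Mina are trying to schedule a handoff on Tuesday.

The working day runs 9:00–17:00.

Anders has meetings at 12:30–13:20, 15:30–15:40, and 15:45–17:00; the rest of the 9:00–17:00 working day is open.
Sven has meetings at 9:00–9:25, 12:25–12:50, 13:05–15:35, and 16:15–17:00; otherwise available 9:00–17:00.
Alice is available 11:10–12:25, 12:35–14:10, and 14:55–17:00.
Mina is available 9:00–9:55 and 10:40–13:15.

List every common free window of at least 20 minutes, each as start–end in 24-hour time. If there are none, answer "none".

Anders free within 09:00–17:00: 09:00–12:30, 13:20–15:30, 15:40–15:45.
Sven free within 09:00–17:00: 09:25–12:25, 12:50–13:05, 15:35–16:15.
Anders ∩ Sven: 09:25–12:25, 15:40–15:45.
Anders ∩ Sven ∩ Alice: 11:10–12:25, 15:40–15:45.
Anders ∩ Sven ∩ Alice ∩ Mina: 11:10–12:25.
Windows ≥ 20 min: 11:10–12:25.

11:10–12:25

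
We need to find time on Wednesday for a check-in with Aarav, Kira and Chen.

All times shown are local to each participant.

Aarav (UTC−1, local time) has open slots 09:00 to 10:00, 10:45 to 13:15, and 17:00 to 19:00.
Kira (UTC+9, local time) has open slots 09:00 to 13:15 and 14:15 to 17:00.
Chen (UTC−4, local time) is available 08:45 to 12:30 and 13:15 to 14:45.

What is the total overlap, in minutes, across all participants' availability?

Aarav → UTC: 10:00–11:00, 11:45–14:15, 18:00–20:00.
Kira → UTC: 00:00–04:15, 05:15–08:00.
Chen → UTC: 12:45–16:30, 17:15–18:45.
Aarav ∩ Kira: (none).
Aarav ∩ Kira ∩ Chen: (none).
Total common minutes: 0.

0 minutes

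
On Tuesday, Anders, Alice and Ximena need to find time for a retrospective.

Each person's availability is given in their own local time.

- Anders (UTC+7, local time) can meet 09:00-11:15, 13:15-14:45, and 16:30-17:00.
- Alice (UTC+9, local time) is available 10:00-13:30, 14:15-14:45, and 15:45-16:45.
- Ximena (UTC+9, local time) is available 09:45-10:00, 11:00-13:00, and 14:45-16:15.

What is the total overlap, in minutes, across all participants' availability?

Anders → UTC: 02:00–04:15, 06:15–07:45, 09:30–10:00.
Alice → UTC: 01:00–04:30, 05:15–05:45, 06:45–07:45.
Ximena → UTC: 00:45–01:00, 02:00–04:00, 05:45–07:15.
Anders ∩ Alice: 02:00–04:15, 06:45–07:45.
Anders ∩ Alice ∩ Ximena: 02:00–04:00, 06:45–07:15.
Total common minutes: 120 + 30 = 150.

150 minutes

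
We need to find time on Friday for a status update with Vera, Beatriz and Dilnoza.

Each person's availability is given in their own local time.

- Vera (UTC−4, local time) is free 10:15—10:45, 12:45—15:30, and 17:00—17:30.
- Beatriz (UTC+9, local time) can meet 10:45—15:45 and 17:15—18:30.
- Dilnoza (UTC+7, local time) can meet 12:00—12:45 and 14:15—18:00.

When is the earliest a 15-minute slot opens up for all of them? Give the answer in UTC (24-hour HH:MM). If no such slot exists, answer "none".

Vera → UTC: 14:15–14:45, 16:45–19:30, 21:00–21:30.
Beatriz → UTC: 01:45–06:45, 08:15–09:30.
Dilnoza → UTC: 05:00–05:45, 07:15–11:00.
Vera ∩ Beatriz: (none).
Vera ∩ Beatriz ∩ Dilnoza: (none).
Windows ≥ 15 min: (none).

none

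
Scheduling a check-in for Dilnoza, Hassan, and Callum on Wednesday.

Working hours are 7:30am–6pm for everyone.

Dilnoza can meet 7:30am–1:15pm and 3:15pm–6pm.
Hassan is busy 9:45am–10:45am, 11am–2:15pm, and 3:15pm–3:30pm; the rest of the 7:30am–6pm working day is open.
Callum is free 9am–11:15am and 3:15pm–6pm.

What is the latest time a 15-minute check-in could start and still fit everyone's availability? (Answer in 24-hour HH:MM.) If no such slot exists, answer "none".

17:45

Hassan free within 07:30–18:00: 07:30–09:45, 10:45–11:00, 14:15–15:15, 15:30–18:00.
Dilnoza ∩ Hassan: 07:30–09:45, 10:45–11:00, 15:30–18:00.
Dilnoza ∩ Hassan ∩ Callum: 09:00–09:45, 10:45–11:00, 15:30–18:00.
Windows ≥ 15 min: 09:00–09:45, 10:45–11:00, 15:30–18:00.
Latest start in the last window 15:30–18:00 is 18:00 − 15 min = 17:45.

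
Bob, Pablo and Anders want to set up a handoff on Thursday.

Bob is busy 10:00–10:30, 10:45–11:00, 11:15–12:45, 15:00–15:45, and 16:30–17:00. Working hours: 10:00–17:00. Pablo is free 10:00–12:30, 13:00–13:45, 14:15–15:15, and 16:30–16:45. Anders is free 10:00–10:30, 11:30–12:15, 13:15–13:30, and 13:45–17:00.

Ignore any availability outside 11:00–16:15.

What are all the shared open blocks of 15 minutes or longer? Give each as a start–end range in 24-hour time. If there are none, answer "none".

13:15–13:30, 14:15–15:00

Bob free within 10:00–17:00: 10:30–10:45, 11:00–11:15, 12:45–15:00, 15:45–16:30.
Bob ∩ Pablo: 10:30–10:45, 11:00–11:15, 13:00–13:45, 14:15–15:00.
Bob ∩ Pablo ∩ Anders: 13:15–13:30, 14:15–15:00.
Restricted to 11:00–16:15: 13:15–13:30, 14:15–15:00.
Windows ≥ 15 min: 13:15–13:30, 14:15–15:00.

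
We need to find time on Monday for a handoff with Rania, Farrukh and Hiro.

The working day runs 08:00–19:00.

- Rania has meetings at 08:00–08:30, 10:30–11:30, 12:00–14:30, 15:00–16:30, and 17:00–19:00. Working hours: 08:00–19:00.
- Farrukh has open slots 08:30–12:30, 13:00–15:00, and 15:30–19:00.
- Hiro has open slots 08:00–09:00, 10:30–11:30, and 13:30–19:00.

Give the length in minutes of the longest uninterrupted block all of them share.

30 minutes

Rania free within 08:00–19:00: 08:30–10:30, 11:30–12:00, 14:30–15:00, 16:30–17:00.
Rania ∩ Farrukh: 08:30–10:30, 11:30–12:00, 14:30–15:00, 16:30–17:00.
Rania ∩ Farrukh ∩ Hiro: 08:30–09:00, 14:30–15:00, 16:30–17:00.
Common window lengths: 30, 30, 30 min; longest is 30.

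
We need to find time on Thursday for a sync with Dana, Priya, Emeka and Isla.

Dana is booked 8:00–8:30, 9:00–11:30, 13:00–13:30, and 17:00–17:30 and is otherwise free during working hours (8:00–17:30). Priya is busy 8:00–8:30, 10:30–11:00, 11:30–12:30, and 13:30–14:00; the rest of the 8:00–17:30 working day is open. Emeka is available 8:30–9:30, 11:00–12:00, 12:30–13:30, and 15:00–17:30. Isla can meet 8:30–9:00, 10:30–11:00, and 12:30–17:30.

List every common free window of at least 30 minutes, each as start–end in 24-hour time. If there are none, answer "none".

Dana free within 08:00–17:30: 08:30–09:00, 11:30–13:00, 13:30–17:00.
Priya free within 08:00–17:30: 08:30–10:30, 11:00–11:30, 12:30–13:30, 14:00–17:30.
Dana ∩ Priya: 08:30–09:00, 12:30–13:00, 14:00–17:00.
Dana ∩ Priya ∩ Emeka: 08:30–09:00, 12:30–13:00, 15:00–17:00.
Dana ∩ Priya ∩ Emeka ∩ Isla: 08:30–09:00, 12:30–13:00, 15:00–17:00.
Windows ≥ 30 min: 08:30–09:00, 12:30–13:00, 15:00–17:00.

08:30–09:00, 12:30–13:00, 15:00–17:00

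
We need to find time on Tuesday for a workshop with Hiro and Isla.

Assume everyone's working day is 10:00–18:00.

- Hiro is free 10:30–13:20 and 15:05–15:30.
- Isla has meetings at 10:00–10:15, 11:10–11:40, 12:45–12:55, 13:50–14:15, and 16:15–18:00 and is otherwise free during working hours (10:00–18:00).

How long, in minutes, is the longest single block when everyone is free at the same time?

Isla free within 10:00–18:00: 10:15–11:10, 11:40–12:45, 12:55–13:50, 14:15–16:15.
Hiro ∩ Isla: 10:30–11:10, 11:40–12:45, 12:55–13:20, 15:05–15:30.
Common window lengths: 40, 65, 25, 25 min; longest is 65.

65 minutes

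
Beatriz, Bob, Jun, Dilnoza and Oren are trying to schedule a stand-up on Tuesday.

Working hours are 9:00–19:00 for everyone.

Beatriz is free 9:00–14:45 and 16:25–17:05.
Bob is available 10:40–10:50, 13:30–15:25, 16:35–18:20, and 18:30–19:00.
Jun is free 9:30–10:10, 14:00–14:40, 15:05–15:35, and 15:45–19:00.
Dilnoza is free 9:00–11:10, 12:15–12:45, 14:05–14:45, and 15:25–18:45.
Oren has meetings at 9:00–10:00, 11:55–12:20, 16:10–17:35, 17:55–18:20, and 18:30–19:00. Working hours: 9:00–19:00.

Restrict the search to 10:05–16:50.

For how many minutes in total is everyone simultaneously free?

35 minutes

Oren free within 09:00–19:00: 10:00–11:55, 12:20–16:10, 17:35–17:55, 18:20–18:30.
Beatriz ∩ Bob: 10:40–10:50, 13:30–14:45, 16:35–17:05.
Beatriz ∩ Bob ∩ Jun: 14:00–14:40, 16:35–17:05.
Beatriz ∩ Bob ∩ Jun ∩ Dilnoza: 14:05–14:40, 16:35–17:05.
Beatriz ∩ Bob ∩ Jun ∩ Dilnoza ∩ Oren: 14:05–14:40.
Restricted to 10:05–16:50: 14:05–14:40.
Total common minutes: 35.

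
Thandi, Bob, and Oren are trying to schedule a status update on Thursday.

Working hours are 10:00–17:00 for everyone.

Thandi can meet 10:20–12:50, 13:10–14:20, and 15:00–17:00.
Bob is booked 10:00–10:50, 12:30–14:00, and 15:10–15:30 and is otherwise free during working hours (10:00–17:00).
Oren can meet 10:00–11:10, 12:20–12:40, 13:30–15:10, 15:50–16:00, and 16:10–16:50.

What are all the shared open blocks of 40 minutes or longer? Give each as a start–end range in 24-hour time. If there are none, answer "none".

Bob free within 10:00–17:00: 10:50–12:30, 14:00–15:10, 15:30–17:00.
Thandi ∩ Bob: 10:50–12:30, 14:00–14:20, 15:00–15:10, 15:30–17:00.
Thandi ∩ Bob ∩ Oren: 10:50–11:10, 12:20–12:30, 14:00–14:20, 15:00–15:10, 15:50–16:00, 16:10–16:50.
Windows ≥ 40 min: 16:10–16:50.

16:10–16:50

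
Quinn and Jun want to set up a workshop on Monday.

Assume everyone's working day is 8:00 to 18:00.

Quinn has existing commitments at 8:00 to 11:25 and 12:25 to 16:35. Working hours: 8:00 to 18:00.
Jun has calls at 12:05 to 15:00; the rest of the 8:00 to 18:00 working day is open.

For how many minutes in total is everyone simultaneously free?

Quinn free within 08:00–18:00: 11:25–12:25, 16:35–18:00.
Jun free within 08:00–18:00: 08:00–12:05, 15:00–18:00.
Quinn ∩ Jun: 11:25–12:05, 16:35–18:00.
Total common minutes: 40 + 85 = 125.

125 minutes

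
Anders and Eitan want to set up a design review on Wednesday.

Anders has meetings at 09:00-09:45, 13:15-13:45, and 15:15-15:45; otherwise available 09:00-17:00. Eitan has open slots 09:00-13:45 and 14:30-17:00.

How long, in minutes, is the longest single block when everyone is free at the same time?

210 minutes

Anders free within 09:00–17:00: 09:45–13:15, 13:45–15:15, 15:45–17:00.
Anders ∩ Eitan: 09:45–13:15, 14:30–15:15, 15:45–17:00.
Common window lengths: 210, 45, 75 min; longest is 210.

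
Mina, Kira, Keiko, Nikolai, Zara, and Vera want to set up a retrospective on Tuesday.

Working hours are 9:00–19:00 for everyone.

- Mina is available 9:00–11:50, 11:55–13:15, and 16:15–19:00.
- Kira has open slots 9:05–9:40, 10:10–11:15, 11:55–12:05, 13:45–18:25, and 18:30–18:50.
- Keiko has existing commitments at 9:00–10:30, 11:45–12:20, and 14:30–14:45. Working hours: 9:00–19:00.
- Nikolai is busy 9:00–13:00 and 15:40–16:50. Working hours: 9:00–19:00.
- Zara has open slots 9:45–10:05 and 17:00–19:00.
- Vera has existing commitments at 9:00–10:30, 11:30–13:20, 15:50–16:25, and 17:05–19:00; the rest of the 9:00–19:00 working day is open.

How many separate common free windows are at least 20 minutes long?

0

Keiko free within 09:00–19:00: 10:30–11:45, 12:20–14:30, 14:45–19:00.
Nikolai free within 09:00–19:00: 13:00–15:40, 16:50–19:00.
Vera free within 09:00–19:00: 10:30–11:30, 13:20–15:50, 16:25–17:05.
Mina ∩ Kira: 09:05–09:40, 10:10–11:15, 11:55–12:05, 16:15–18:25, 18:30–18:50.
Mina ∩ Kira ∩ Keiko: 10:30–11:15, 16:15–18:25, 18:30–18:50.
Mina ∩ Kira ∩ Keiko ∩ Nikolai: 16:50–18:25, 18:30–18:50.
Mina ∩ Kira ∩ Keiko ∩ Nikolai ∩ Zara: 17:00–18:25, 18:30–18:50.
Mina ∩ Kira ∩ Keiko ∩ Nikolai ∩ Zara ∩ Vera: 17:00–17:05.
Windows ≥ 20 min: (none).
That's 0 windows.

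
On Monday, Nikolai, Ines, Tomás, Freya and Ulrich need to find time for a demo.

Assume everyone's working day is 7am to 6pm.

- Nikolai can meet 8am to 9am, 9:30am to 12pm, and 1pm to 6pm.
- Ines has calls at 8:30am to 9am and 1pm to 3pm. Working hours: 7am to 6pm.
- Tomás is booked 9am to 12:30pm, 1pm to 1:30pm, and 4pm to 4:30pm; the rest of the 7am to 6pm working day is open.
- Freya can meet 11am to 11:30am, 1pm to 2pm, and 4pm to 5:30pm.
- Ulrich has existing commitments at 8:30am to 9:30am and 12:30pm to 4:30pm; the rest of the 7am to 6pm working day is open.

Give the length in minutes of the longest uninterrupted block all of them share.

Ines free within 07:00–18:00: 07:00–08:30, 09:00–13:00, 15:00–18:00.
Tomás free within 07:00–18:00: 07:00–09:00, 12:30–13:00, 13:30–16:00, 16:30–18:00.
Ulrich free within 07:00–18:00: 07:00–08:30, 09:30–12:30, 16:30–18:00.
Nikolai ∩ Ines: 08:00–08:30, 09:30–12:00, 15:00–18:00.
Nikolai ∩ Ines ∩ Tomás: 08:00–08:30, 15:00–16:00, 16:30–18:00.
Nikolai ∩ Ines ∩ Tomás ∩ Freya: 16:30–17:30.
Nikolai ∩ Ines ∩ Tomás ∩ Freya ∩ Ulrich: 16:30–17:30.
Single common window of 60 minutes.

60 minutes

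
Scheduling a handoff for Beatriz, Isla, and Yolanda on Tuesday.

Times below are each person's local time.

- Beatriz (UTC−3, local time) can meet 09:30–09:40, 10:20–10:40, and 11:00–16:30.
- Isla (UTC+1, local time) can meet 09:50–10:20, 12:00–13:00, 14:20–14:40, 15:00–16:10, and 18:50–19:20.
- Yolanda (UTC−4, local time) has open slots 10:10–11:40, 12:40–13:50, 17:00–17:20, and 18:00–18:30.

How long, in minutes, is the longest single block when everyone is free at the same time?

Beatriz → UTC: 12:30–12:40, 13:20–13:40, 14:00–19:30.
Isla → UTC: 08:50–09:20, 11:00–12:00, 13:20–13:40, 14:00–15:10, 17:50–18:20.
Yolanda → UTC: 14:10–15:40, 16:40–17:50, 21:00–21:20, 22:00–22:30.
Beatriz ∩ Isla: 13:20–13:40, 14:00–15:10, 17:50–18:20.
Beatriz ∩ Isla ∩ Yolanda: 14:10–15:10.
Single common window of 60 minutes.

60 minutes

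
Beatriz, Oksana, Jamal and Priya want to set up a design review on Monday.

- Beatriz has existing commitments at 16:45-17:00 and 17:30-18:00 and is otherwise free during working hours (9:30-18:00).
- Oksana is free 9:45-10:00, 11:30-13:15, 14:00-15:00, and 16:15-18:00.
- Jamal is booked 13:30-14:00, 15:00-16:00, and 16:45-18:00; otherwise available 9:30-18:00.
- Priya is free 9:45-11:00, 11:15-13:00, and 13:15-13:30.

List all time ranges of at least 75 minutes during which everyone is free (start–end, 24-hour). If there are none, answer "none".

Beatriz free within 09:30–18:00: 09:30–16:45, 17:00–17:30.
Jamal free within 09:30–18:00: 09:30–13:30, 14:00–15:00, 16:00–16:45.
Beatriz ∩ Oksana: 09:45–10:00, 11:30–13:15, 14:00–15:00, 16:15–16:45, 17:00–17:30.
Beatriz ∩ Oksana ∩ Jamal: 09:45–10:00, 11:30–13:15, 14:00–15:00, 16:15–16:45.
Beatriz ∩ Oksana ∩ Jamal ∩ Priya: 09:45–10:00, 11:30–13:00.
Windows ≥ 75 min: 11:30–13:00.

11:30–13:00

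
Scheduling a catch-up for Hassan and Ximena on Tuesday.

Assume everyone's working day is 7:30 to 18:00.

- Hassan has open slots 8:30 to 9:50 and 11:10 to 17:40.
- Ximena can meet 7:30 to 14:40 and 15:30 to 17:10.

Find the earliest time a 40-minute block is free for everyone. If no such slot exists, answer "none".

Hassan ∩ Ximena: 08:30–09:50, 11:10–14:40, 15:30–17:10.
Windows ≥ 40 min: 08:30–09:50, 11:10–14:40, 15:30–17:10.
Earliest such window starts at 08:30.

08:30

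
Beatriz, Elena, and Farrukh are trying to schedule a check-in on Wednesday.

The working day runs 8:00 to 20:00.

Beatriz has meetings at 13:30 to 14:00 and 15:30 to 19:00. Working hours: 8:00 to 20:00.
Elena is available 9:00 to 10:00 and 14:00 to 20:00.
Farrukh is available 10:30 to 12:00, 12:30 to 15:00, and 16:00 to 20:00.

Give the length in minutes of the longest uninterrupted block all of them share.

Beatriz free within 08:00–20:00: 08:00–13:30, 14:00–15:30, 19:00–20:00.
Beatriz ∩ Elena: 09:00–10:00, 14:00–15:30, 19:00–20:00.
Beatriz ∩ Elena ∩ Farrukh: 14:00–15:00, 19:00–20:00.
Common window lengths: 60, 60 min; longest is 60.

60 minutes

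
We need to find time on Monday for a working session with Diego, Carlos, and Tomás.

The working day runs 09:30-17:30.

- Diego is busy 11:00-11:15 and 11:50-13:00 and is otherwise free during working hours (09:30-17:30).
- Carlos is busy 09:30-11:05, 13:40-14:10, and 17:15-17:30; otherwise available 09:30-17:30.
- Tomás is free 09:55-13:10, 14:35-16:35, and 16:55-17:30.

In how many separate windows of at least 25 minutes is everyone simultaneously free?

Diego free within 09:30–17:30: 09:30–11:00, 11:15–11:50, 13:00–17:30.
Carlos free within 09:30–17:30: 11:05–13:40, 14:10–17:15.
Diego ∩ Carlos: 11:15–11:50, 13:00–13:40, 14:10–17:15.
Diego ∩ Carlos ∩ Tomás: 11:15–11:50, 13:00–13:10, 14:35–16:35, 16:55–17:15.
Windows ≥ 25 min: 11:15–11:50, 14:35–16:35.
That's 2 windows.

2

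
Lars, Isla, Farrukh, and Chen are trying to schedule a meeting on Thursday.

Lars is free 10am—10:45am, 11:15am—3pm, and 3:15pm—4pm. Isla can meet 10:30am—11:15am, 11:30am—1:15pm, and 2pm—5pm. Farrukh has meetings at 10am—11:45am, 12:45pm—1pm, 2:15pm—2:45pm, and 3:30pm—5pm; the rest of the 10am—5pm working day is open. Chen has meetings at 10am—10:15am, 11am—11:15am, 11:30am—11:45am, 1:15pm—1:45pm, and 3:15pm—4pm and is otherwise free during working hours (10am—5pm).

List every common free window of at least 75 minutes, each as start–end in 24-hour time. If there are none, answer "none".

Farrukh free within 10:00–17:00: 11:45–12:45, 13:00–14:15, 14:45–15:30.
Chen free within 10:00–17:00: 10:15–11:00, 11:15–11:30, 11:45–13:15, 13:45–15:15, 16:00–17:00.
Lars ∩ Isla: 10:30–10:45, 11:30–13:15, 14:00–15:00, 15:15–16:00.
Lars ∩ Isla ∩ Farrukh: 11:45–12:45, 13:00–13:15, 14:00–14:15, 14:45–15:00, 15:15–15:30.
Lars ∩ Isla ∩ Farrukh ∩ Chen: 11:45–12:45, 13:00–13:15, 14:00–14:15, 14:45–15:00.
Windows ≥ 75 min: (none).

none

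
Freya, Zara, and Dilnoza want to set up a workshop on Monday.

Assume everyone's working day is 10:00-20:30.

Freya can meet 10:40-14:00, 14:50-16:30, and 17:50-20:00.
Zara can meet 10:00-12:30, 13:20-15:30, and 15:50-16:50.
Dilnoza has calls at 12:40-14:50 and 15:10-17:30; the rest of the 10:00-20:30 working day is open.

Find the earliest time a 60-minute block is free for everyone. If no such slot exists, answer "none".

10:40

Dilnoza free within 10:00–20:30: 10:00–12:40, 14:50–15:10, 17:30–20:30.
Freya ∩ Zara: 10:40–12:30, 13:20–14:00, 14:50–15:30, 15:50–16:30.
Freya ∩ Zara ∩ Dilnoza: 10:40–12:30, 14:50–15:10.
Windows ≥ 60 min: 10:40–12:30.
Earliest such window starts at 10:40.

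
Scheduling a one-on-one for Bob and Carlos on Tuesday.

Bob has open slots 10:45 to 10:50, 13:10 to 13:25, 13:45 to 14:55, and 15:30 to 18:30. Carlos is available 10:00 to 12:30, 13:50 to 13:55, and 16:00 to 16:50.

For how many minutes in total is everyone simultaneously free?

60 minutes

Bob ∩ Carlos: 10:45–10:50, 13:50–13:55, 16:00–16:50.
Total common minutes: 5 + 5 + 50 = 60.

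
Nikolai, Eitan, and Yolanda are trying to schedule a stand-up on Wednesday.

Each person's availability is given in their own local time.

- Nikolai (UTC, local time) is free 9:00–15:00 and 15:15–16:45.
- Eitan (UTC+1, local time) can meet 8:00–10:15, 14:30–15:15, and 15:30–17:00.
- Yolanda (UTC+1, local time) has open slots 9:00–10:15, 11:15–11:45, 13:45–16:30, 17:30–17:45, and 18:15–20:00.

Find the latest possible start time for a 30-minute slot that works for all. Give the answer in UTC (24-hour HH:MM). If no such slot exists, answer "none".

Nikolai → UTC: 09:00–15:00, 15:15–16:45.
Eitan → UTC: 07:00–09:15, 13:30–14:15, 14:30–16:00.
Yolanda → UTC: 08:00–09:15, 10:15–10:45, 12:45–15:30, 16:30–16:45, 17:15–19:00.
Nikolai ∩ Eitan: 09:00–09:15, 13:30–14:15, 14:30–15:00, 15:15–16:00.
Nikolai ∩ Eitan ∩ Yolanda: 09:00–09:15, 13:30–14:15, 14:30–15:00, 15:15–15:30.
Windows ≥ 30 min: 13:30–14:15, 14:30–15:00.
Latest start in the last window 14:30–15:00 is 15:00 − 30 min = 14:30.

14:30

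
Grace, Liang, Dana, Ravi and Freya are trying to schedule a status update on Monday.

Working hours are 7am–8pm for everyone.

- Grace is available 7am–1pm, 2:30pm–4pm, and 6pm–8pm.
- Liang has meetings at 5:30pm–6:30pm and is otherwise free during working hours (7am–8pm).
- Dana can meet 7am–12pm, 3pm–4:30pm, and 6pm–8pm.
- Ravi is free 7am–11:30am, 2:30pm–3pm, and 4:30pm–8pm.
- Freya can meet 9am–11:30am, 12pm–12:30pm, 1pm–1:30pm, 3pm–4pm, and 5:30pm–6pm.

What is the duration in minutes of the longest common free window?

150 minutes

Liang free within 07:00–20:00: 07:00–17:30, 18:30–20:00.
Grace ∩ Liang: 07:00–13:00, 14:30–16:00, 18:30–20:00.
Grace ∩ Liang ∩ Dana: 07:00–12:00, 15:00–16:00, 18:30–20:00.
Grace ∩ Liang ∩ Dana ∩ Ravi: 07:00–11:30, 18:30–20:00.
Grace ∩ Liang ∩ Dana ∩ Ravi ∩ Freya: 09:00–11:30.
Single common window of 150 minutes.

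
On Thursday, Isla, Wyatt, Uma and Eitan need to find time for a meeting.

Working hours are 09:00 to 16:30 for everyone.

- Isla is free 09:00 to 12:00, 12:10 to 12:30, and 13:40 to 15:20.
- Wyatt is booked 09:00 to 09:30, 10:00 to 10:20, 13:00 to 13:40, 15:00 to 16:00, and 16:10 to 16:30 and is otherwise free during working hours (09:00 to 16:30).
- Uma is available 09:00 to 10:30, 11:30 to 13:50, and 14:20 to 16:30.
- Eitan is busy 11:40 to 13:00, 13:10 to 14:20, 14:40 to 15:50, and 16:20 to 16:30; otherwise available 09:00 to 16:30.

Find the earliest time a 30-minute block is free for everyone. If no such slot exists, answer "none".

09:30

Wyatt free within 09:00–16:30: 09:30–10:00, 10:20–13:00, 13:40–15:00, 16:00–16:10.
Eitan free within 09:00–16:30: 09:00–11:40, 13:00–13:10, 14:20–14:40, 15:50–16:20.
Isla ∩ Wyatt: 09:30–10:00, 10:20–12:00, 12:10–12:30, 13:40–15:00.
Isla ∩ Wyatt ∩ Uma: 09:30–10:00, 10:20–10:30, 11:30–12:00, 12:10–12:30, 13:40–13:50, 14:20–15:00.
Isla ∩ Wyatt ∩ Uma ∩ Eitan: 09:30–10:00, 10:20–10:30, 11:30–11:40, 14:20–14:40.
Windows ≥ 30 min: 09:30–10:00.
Earliest such window starts at 09:30.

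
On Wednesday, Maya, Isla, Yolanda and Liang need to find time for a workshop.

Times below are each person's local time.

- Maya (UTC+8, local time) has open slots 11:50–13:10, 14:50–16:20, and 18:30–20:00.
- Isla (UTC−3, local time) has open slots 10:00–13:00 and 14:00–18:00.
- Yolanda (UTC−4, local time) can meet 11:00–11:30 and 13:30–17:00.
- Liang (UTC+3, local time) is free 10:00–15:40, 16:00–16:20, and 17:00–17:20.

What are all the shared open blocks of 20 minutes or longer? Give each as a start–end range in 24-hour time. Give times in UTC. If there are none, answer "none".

none

Maya → UTC: 03:50–05:10, 06:50–08:20, 10:30–12:00.
Isla → UTC: 13:00–16:00, 17:00–21:00.
Yolanda → UTC: 15:00–15:30, 17:30–21:00.
Liang → UTC: 07:00–12:40, 13:00–13:20, 14:00–14:20.
Maya ∩ Isla: (none).
Maya ∩ Isla ∩ Yolanda: (none).
Maya ∩ Isla ∩ Yolanda ∩ Liang: (none).
Windows ≥ 20 min: (none).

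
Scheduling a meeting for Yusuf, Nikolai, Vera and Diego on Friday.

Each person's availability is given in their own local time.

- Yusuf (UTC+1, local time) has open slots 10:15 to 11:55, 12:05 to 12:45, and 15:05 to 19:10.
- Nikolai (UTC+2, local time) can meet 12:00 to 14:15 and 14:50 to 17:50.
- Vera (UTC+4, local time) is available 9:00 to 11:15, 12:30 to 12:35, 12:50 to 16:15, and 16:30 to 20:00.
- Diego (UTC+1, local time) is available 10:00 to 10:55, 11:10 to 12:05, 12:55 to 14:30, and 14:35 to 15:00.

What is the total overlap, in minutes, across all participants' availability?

Yusuf → UTC: 09:15–10:55, 11:05–11:45, 14:05–18:10.
Nikolai → UTC: 10:00–12:15, 12:50–15:50.
Vera → UTC: 05:00–07:15, 08:30–08:35, 08:50–12:15, 12:30–16:00.
Diego → UTC: 09:00–09:55, 10:10–11:05, 11:55–13:30, 13:35–14:00.
Yusuf ∩ Nikolai: 10:00–10:55, 11:05–11:45, 14:05–15:50.
Yusuf ∩ Nikolai ∩ Vera: 10:00–10:55, 11:05–11:45, 14:05–15:50.
Yusuf ∩ Nikolai ∩ Vera ∩ Diego: 10:10–10:55.
Total common minutes: 45.

45 minutes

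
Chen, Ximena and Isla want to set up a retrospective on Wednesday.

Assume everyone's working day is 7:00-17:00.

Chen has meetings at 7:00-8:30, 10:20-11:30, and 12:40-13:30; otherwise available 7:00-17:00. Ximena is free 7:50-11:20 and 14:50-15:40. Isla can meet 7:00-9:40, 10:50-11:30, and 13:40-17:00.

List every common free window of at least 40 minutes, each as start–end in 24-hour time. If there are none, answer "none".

Chen free within 07:00–17:00: 08:30–10:20, 11:30–12:40, 13:30–17:00.
Chen ∩ Ximena: 08:30–10:20, 14:50–15:40.
Chen ∩ Ximena ∩ Isla: 08:30–09:40, 14:50–15:40.
Windows ≥ 40 min: 08:30–09:40, 14:50–15:40.

08:30–09:40, 14:50–15:40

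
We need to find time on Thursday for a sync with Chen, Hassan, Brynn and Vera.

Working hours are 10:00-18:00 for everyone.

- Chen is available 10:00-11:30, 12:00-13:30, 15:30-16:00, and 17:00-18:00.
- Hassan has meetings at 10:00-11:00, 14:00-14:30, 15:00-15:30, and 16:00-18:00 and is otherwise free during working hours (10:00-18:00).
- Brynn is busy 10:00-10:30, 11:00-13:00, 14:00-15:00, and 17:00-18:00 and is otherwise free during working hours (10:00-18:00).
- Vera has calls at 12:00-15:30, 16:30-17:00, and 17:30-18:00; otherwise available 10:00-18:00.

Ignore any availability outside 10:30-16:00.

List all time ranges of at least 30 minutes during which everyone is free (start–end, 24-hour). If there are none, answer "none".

Hassan free within 10:00–18:00: 11:00–14:00, 14:30–15:00, 15:30–16:00.
Brynn free within 10:00–18:00: 10:30–11:00, 13:00–14:00, 15:00–17:00.
Vera free within 10:00–18:00: 10:00–12:00, 15:30–16:30, 17:00–17:30.
Chen ∩ Hassan: 11:00–11:30, 12:00–13:30, 15:30–16:00.
Chen ∩ Hassan ∩ Brynn: 13:00–13:30, 15:30–16:00.
Chen ∩ Hassan ∩ Brynn ∩ Vera: 15:30–16:00.
Restricted to 10:30–16:00: 15:30–16:00.
Windows ≥ 30 min: 15:30–16:00.

15:30–16:00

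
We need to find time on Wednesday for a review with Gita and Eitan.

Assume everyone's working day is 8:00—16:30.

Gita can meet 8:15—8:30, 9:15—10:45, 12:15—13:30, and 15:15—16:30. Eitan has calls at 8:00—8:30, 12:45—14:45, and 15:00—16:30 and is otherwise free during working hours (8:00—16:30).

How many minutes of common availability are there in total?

Eitan free within 08:00–16:30: 08:30–12:45, 14:45–15:00.
Gita ∩ Eitan: 09:15–10:45, 12:15–12:45.
Total common minutes: 90 + 30 = 120.

120 minutes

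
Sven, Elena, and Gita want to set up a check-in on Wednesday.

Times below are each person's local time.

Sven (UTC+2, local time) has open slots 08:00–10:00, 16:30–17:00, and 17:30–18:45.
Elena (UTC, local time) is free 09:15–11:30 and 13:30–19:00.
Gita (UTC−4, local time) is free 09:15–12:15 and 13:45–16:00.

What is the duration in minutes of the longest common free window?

Sven → UTC: 06:00–08:00, 14:30–15:00, 15:30–16:45.
Elena → UTC: 09:15–11:30, 13:30–19:00.
Gita → UTC: 13:15–16:15, 17:45–20:00.
Sven ∩ Elena: 14:30–15:00, 15:30–16:45.
Sven ∩ Elena ∩ Gita: 14:30–15:00, 15:30–16:15.
Common window lengths: 30, 45 min; longest is 45.

45 minutes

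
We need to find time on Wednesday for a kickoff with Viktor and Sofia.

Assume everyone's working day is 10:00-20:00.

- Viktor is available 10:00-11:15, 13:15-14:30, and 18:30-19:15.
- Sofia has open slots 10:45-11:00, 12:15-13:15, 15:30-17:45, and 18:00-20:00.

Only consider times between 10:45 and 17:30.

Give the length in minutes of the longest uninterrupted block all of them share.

Viktor ∩ Sofia: 10:45–11:00, 18:30–19:15.
Restricted to 10:45–17:30: 10:45–11:00.
Single common window of 15 minutes.

15 minutes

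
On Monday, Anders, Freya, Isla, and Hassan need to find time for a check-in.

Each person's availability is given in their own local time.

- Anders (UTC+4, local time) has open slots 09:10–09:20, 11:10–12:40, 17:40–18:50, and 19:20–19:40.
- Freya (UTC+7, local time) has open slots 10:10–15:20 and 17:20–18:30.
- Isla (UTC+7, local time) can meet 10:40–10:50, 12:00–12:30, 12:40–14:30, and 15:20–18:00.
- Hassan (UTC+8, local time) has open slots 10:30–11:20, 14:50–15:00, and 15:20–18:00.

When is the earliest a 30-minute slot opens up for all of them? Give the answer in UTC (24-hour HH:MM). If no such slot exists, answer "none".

Anders → UTC: 05:10–05:20, 07:10–08:40, 13:40–14:50, 15:20–15:40.
Freya → UTC: 03:10–08:20, 10:20–11:30.
Isla → UTC: 03:40–03:50, 05:00–05:30, 05:40–07:30, 08:20–11:00.
Hassan → UTC: 02:30–03:20, 06:50–07:00, 07:20–10:00.
Anders ∩ Freya: 05:10–05:20, 07:10–08:20.
Anders ∩ Freya ∩ Isla: 05:10–05:20, 07:10–07:30.
Anders ∩ Freya ∩ Isla ∩ Hassan: 07:20–07:30.
Windows ≥ 30 min: (none).

none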